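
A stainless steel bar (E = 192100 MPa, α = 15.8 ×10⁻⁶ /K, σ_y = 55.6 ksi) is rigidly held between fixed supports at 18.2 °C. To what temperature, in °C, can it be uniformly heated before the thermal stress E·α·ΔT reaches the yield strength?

145 °C

E = 192100 MPa = 192.1 GPa.
σ_y = 55.6 ksi = 383.3 MPa.
E·α·ΔT = 383.3 MPa ⇒ ΔT = 383.3 / (192.1×10³ × 15.8×10⁻⁶) = 126.3 K.
T = 18.2 + 126.3 = 144.5 °C.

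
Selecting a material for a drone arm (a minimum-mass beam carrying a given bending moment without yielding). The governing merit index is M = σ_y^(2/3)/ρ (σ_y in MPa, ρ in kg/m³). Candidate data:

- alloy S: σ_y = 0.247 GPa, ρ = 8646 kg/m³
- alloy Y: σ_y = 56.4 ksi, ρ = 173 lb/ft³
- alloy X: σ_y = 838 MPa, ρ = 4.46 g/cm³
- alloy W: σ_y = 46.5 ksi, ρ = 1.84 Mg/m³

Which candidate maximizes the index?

Convert each candidate to consistent units, then evaluate M:
  alloy S: σ_y = 247.0 MPa, ρ = 8646 kg/m³
  alloy Y: σ_y = 388.9 MPa, ρ = 2771 kg/m³
  alloy X: σ_y = 838.0 MPa, ρ = 4460 kg/m³
  alloy W: σ_y = 320.6 MPa, ρ = 1840 kg/m³
  alloy W: M = 25.5×10⁻³
  alloy X: M = 19.9×10⁻³
  alloy Y: M = 19.2×10⁻³
  alloy S: M = 4.55×10⁻³
Alloy W has the largest M.

alloy W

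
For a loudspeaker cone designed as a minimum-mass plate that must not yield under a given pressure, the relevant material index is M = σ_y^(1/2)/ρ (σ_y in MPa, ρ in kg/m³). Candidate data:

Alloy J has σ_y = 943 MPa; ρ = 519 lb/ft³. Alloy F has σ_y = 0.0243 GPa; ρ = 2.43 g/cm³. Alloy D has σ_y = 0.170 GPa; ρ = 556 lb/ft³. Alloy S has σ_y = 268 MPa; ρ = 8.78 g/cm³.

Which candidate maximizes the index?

In SI units:
  alloy J: σ_y = 943.0 MPa, ρ = 8314 kg/m³
  alloy F: σ_y = 24.30 MPa, ρ = 2430 kg/m³
  alloy D: σ_y = 170.0 MPa, ρ = 8906 kg/m³
  alloy S: σ_y = 268.0 MPa, ρ = 8780 kg/m³
  alloy J: M = 3.69×10⁻³
  alloy F: M = 2.03×10⁻³
  alloy S: M = 1.86×10⁻³
  alloy D: M = 1.46×10⁻³
Highest index: alloy J.

alloy J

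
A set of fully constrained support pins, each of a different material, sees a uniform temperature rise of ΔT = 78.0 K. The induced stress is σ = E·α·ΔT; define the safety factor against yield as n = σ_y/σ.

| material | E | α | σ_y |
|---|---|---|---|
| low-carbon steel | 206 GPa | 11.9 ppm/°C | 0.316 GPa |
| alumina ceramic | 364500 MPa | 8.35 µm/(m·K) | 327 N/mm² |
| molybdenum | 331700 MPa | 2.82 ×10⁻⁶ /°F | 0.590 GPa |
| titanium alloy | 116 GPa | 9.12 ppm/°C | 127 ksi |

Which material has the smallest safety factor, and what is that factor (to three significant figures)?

alumina ceramic, n = 1.38

In consistent units (E in GPa, α in ×10⁻⁶/K, σ_y in MPa):
  low-carbon steel: E = 206.0, α = 11.9, σ_y = 316.0 → σ = 191 MPa, n = 1.65
  alumina ceramic: E = 364.5, α = 8.35, σ_y = 327.0 → σ = 237 MPa, n = 1.38
  molybdenum: E = 331.7, α = 5.08, σ_y = 590.0 → σ = 131 MPa, n = 4.49
  titanium alloy: E = 116.0, α = 9.12, σ_y = 875.6 → σ = 82.5 MPa, n = 10.6
The minimum is alumina ceramic at n = 1.38.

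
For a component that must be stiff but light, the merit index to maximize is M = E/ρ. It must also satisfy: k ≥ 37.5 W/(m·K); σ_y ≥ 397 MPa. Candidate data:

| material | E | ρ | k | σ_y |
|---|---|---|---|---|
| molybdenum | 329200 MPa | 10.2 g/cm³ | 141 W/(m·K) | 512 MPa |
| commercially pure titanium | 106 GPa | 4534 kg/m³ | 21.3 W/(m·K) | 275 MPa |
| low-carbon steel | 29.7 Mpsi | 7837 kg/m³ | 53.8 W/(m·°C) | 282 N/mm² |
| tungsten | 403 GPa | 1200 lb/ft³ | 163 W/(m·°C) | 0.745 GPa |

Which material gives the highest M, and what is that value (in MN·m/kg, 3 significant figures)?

molybdenum, M = 32.3 MN·m/kg

Screen on constraints: k ≥ 37.5 W/(m·K); σ_y ≥ 397 MPa. Survivors: molybdenum, tungsten.
Putting every candidate on a common basis:
  molybdenum: E = 329.2 GPa, ρ = 10200 kg/m³
  tungsten: E = 403.0 GPa, ρ = 19220 kg/m³
  molybdenum: M = 32.3 MN·m/kg
  tungsten: M = 21.0 MN·m/kg
Highest index: molybdenum.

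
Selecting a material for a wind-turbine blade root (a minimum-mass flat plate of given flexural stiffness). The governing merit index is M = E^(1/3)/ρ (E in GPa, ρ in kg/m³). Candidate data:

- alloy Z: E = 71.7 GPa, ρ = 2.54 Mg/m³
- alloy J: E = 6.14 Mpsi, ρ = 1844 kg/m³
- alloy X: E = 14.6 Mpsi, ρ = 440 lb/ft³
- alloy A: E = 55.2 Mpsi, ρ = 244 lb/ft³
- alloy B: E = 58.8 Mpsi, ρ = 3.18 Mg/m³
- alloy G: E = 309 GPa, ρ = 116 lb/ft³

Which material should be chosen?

Convert each candidate to consistent units, then evaluate M:
  alloy Z: E = 71.70 GPa, ρ = 2540 kg/m³
  alloy J: E = 42.33 GPa, ρ = 1844 kg/m³
  alloy X: E = 100.7 GPa, ρ = 7048 kg/m³
  alloy A: E = 380.6 GPa, ρ = 3909 kg/m³
  alloy B: E = 405.4 GPa, ρ = 3180 kg/m³
  alloy G: E = 309.0 GPa, ρ = 1858 kg/m³
  alloy G: M = 3.64×10⁻³
  alloy B: M = 2.33×10⁻³
  alloy J: M = 1.89×10⁻³
  alloy A: M = 1.85×10⁻³
  alloy Z: M = 1.64×10⁻³
  alloy X: M = 0.660×10⁻³
Highest index: alloy G.

alloy G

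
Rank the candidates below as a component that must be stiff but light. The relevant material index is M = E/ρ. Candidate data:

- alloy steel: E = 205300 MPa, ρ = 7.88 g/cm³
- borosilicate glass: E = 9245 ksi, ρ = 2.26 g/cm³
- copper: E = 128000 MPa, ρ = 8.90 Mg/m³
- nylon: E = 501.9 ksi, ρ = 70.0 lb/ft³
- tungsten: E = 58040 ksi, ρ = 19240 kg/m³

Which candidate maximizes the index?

Normalizing units and computing the index:
  alloy steel: E = 205.3 GPa, ρ = 7880 kg/m³
  borosilicate glass: E = 63.74 GPa, ρ = 2260 kg/m³
  copper: E = 128.0 GPa, ρ = 8900 kg/m³
  nylon: E = 3.460 GPa, ρ = 1121 kg/m³
  tungsten: E = 400.2 GPa, ρ = 19240 kg/m³
  borosilicate glass: M = 28.2 MN·m/kg
  alloy steel: M = 26.1 MN·m/kg
  tungsten: M = 20.8 MN·m/kg
  copper: M = 14.4 MN·m/kg
  nylon: M = 3.09 MN·m/kg
Borosilicate glass ranks first.

borosilicate glass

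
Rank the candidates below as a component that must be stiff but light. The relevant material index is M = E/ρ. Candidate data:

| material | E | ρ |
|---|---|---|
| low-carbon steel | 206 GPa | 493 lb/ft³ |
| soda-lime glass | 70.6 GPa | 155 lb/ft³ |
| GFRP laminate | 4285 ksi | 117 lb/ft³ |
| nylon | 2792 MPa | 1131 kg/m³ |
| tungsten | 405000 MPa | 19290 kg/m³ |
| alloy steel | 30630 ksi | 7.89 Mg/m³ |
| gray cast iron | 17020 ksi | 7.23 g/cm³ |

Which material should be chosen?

In SI units:
  low-carbon steel: E = 206.0 GPa, ρ = 7897 kg/m³
  soda-lime glass: E = 70.60 GPa, ρ = 2483 kg/m³
  GFRP laminate: E = 29.54 GPa, ρ = 1874 kg/m³
  nylon: E = 2.792 GPa, ρ = 1131 kg/m³
  tungsten: E = 405.0 GPa, ρ = 19290 kg/m³
  alloy steel: E = 211.2 GPa, ρ = 7890 kg/m³
  gray cast iron: E = 117.3 GPa, ρ = 7230 kg/m³
  soda-lime glass: M = 28.4 MN·m/kg
  alloy steel: M = 26.8 MN·m/kg
  low-carbon steel: M = 26.1 MN·m/kg
  tungsten: M = 21.0 MN·m/kg
  gray cast iron: M = 16.2 MN·m/kg
  GFRP laminate: M = 15.8 MN·m/kg
  nylon: M = 2.47 MN·m/kg
Soda-lime glass has the largest M.

soda-lime glass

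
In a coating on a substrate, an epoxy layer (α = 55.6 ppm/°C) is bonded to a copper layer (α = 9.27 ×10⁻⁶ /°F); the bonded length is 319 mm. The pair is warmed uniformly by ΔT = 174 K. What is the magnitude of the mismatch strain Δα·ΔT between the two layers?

6.77×10⁻³

copper: α = 9.27×10⁻⁶/°F × 9/5 = 16.7×10⁻⁶/K.
Δα = |55.6 − 16.7|×10⁻⁶/K = 38.9×10⁻⁶/K.
Mismatch strain = Δα·ΔT = 38.9×10⁻⁶ × 174.0 = 6.77×10⁻³.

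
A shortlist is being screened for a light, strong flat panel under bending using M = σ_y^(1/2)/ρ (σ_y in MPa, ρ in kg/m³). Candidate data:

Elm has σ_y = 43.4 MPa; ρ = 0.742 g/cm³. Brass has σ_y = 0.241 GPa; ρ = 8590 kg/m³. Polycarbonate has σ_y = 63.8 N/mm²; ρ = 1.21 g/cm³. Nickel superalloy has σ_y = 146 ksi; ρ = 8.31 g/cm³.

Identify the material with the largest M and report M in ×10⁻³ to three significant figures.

Putting every candidate on a common basis:
  elm: σ_y = 43.40 MPa, ρ = 742.0 kg/m³
  brass: σ_y = 241.0 MPa, ρ = 8590 kg/m³
  polycarbonate: σ_y = 63.80 MPa, ρ = 1210 kg/m³
  nickel superalloy: σ_y = 1007 MPa, ρ = 8310 kg/m³
  elm: M = 8.88×10⁻³
  polycarbonate: M = 6.60×10⁻³
  nickel superalloy: M = 3.82×10⁻³
  brass: M = 1.81×10⁻³
Elm ranks first.

elm, M = 8.88×10⁻³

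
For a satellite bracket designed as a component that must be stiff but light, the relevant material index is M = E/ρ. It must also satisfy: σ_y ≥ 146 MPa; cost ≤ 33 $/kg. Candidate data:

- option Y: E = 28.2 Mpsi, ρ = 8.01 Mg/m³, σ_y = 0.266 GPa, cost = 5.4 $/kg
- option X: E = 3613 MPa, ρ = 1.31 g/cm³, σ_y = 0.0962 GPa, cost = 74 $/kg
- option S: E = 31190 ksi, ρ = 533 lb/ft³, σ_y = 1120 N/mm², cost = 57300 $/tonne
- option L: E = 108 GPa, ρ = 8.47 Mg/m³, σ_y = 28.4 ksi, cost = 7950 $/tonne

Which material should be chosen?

option Y

Screen on constraints: σ_y ≥ 146 MPa; cost ≤ 33 $/kg. Survivors: option Y, option L.
After converting to SI:
  option Y: E = 194.4 GPa, ρ = 8010 kg/m³
  option L: E = 108.0 GPa, ρ = 8470 kg/m³
  option Y: M = 24.3 MN·m/kg
  option L: M = 12.8 MN·m/kg
The maximum is for option Y.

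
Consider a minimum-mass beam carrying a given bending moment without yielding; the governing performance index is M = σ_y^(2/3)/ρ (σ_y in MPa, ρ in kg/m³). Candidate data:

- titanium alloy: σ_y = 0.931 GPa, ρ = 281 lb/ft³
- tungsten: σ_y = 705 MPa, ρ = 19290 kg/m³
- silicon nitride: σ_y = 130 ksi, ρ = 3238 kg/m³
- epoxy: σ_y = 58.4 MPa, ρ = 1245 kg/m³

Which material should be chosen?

silicon nitride

Convert each candidate to consistent units, then evaluate M:
  titanium alloy: σ_y = 931.0 MPa, ρ = 4501 kg/m³
  tungsten: σ_y = 705.0 MPa, ρ = 19290 kg/m³
  silicon nitride: σ_y = 896.3 MPa, ρ = 3238 kg/m³
  epoxy: σ_y = 58.40 MPa, ρ = 1245 kg/m³
  silicon nitride: M = 28.7×10⁻³
  titanium alloy: M = 21.2×10⁻³
  epoxy: M = 12.1×10⁻³
  tungsten: M = 4.11×10⁻³
The maximum is for silicon nitride.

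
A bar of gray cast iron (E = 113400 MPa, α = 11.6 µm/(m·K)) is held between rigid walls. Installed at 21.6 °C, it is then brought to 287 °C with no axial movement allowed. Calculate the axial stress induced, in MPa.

349 MPa

E = 113400 MPa = 113.4 GPa.
ΔT = 265.4 K. Constrained thermal stress σ = E·α·ΔT = 113.4×10³ MPa × 11.6×10⁻⁶ × 265.4 = 349 MPa (compressive).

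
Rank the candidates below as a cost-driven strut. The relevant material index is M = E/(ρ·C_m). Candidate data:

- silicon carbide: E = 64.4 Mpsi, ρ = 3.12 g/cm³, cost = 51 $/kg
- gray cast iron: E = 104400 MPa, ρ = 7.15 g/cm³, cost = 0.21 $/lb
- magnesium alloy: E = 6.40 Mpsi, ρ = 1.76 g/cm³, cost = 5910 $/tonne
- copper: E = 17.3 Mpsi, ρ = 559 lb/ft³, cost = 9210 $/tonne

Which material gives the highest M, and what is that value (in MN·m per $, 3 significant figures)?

gray cast iron, M = 31.5 MN·m per $

Putting every candidate on a common basis:
  silicon carbide: E = 444.0 GPa, ρ = 3120 kg/m³, cost = 51.00 $/kg
  gray cast iron: E = 104.4 GPa, ρ = 7150 kg/m³, cost = 0.4630 $/kg
  magnesium alloy: E = 44.13 GPa, ρ = 1760 kg/m³, cost = 5.910 $/kg
  copper: E = 119.3 GPa, ρ = 8954 kg/m³, cost = 9.210 $/kg
  gray cast iron: M = 31.5 MN·m per $
  magnesium alloy: M = 4.24 MN·m per $
  silicon carbide: M = 2.79 MN·m per $
  copper: M = 1.45 MN·m per $
The maximum is for gray cast iron.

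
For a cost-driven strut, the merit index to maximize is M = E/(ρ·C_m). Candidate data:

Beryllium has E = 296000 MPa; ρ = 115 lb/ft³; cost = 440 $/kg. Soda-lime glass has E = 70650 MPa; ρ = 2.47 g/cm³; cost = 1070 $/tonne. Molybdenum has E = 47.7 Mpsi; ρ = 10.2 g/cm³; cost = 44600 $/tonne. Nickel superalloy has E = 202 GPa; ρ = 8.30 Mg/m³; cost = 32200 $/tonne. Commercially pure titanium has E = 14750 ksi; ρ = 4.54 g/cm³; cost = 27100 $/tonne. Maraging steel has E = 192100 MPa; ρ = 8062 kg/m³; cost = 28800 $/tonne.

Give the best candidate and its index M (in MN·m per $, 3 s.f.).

In SI units:
  beryllium: E = 296.0 GPa, ρ = 1842 kg/m³, cost = 440.0 $/kg
  soda-lime glass: E = 70.65 GPa, ρ = 2470 kg/m³, cost = 1.070 $/kg
  molybdenum: E = 328.9 GPa, ρ = 10200 kg/m³, cost = 44.60 $/kg
  nickel superalloy: E = 202.0 GPa, ρ = 8300 kg/m³, cost = 32.20 $/kg
  commercially pure titanium: E = 101.7 GPa, ρ = 4540 kg/m³, cost = 27.10 $/kg
  maraging steel: E = 192.1 GPa, ρ = 8062 kg/m³, cost = 28.80 $/kg
  soda-lime glass: M = 26.7 MN·m per $
  maraging steel: M = 0.827 MN·m per $
  commercially pure titanium: M = 0.827 MN·m per $
  nickel superalloy: M = 0.756 MN·m per $
  molybdenum: M = 0.723 MN·m per $
  beryllium: M = 0.365 MN·m per $
Soda-lime glass ranks first.

soda-lime glass, M = 26.7 MN·m per $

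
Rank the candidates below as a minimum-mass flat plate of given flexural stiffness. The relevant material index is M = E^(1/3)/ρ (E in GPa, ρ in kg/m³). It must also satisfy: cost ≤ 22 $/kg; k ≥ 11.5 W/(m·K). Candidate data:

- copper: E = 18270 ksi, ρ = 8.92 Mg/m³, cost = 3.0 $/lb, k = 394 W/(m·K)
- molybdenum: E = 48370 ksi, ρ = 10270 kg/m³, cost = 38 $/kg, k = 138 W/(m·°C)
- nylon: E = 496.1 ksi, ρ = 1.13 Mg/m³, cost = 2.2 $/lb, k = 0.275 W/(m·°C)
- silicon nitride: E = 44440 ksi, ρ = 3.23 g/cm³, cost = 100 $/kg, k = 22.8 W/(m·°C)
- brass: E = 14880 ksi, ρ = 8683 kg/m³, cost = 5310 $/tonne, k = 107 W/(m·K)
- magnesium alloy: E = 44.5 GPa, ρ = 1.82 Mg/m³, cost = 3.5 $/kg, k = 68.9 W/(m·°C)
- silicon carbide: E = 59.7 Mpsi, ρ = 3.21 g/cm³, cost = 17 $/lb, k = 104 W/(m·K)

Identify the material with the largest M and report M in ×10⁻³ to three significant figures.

Screen on constraints: cost ≤ 22 $/kg; k ≥ 11.5 W/(m·K). Survivors: copper, brass, magnesium alloy.
After converting to SI:
  copper: E = 126.0 GPa, ρ = 8920 kg/m³
  brass: E = 102.6 GPa, ρ = 8683 kg/m³
  magnesium alloy: E = 44.50 GPa, ρ = 1820 kg/m³
  magnesium alloy: M = 1.95×10⁻³
  copper: M = 0.562×10⁻³
  brass: M = 0.539×10⁻³
Magnesium alloy ranks first.

magnesium alloy, M = 1.95×10⁻³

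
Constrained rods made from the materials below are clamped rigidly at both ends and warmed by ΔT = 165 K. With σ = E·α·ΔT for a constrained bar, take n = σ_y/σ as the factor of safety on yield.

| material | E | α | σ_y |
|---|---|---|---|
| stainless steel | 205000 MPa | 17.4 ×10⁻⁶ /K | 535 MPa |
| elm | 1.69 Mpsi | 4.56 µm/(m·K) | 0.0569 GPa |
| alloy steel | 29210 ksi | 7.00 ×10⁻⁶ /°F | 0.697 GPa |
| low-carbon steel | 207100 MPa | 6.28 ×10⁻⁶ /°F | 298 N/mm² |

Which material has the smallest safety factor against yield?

In consistent units (E in GPa, α in ×10⁻⁶/K, σ_y in MPa):
  stainless steel: E = 205.0, α = 17.4, σ_y = 535.0 → σ = 589 MPa, n = 0.909
  elm: E = 11.65, α = 4.56, σ_y = 56.90 → σ = 8.77 MPa, n = 6.49
  alloy steel: E = 201.4, α = 12.6, σ_y = 697.0 → σ = 419 MPa, n = 1.66
  low-carbon steel: E = 207.1, α = 11.3, σ_y = 298.0 → σ = 386 MPa, n = 0.771
Smallest n: low-carbon steel with n = 0.771.

low-carbon steel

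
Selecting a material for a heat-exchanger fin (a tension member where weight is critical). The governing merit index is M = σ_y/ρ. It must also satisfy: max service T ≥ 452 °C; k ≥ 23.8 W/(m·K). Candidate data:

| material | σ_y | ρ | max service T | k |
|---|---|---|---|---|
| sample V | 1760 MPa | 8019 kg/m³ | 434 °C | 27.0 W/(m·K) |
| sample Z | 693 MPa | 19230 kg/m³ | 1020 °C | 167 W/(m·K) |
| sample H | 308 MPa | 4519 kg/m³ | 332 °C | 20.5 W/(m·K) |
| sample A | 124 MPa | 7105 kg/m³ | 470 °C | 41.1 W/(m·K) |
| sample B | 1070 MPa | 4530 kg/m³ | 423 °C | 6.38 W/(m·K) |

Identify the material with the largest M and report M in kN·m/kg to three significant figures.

Screen on constraints: max service T ≥ 452 °C; k ≥ 23.8 W/(m·K). Survivors: sample Z, sample A.
Computing M directly (units already consistent):
  sample Z: M = 36.0 kN·m/kg
  sample A: M = 17.5 kN·m/kg
Sample Z has the largest M.

sample Z, M = 36.0 kN·m/kg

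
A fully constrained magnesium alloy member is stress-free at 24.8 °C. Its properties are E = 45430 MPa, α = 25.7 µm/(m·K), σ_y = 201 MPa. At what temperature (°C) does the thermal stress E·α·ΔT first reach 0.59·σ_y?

126 °C

E = 45430 MPa = 45.43 GPa.
E·α·ΔT = 118.6 MPa ⇒ ΔT = 118.6 / (45.43×10³ × 25.7×10⁻⁶) = 101.6 K.
T = 24.8 + 101.6 = 126.4 °C.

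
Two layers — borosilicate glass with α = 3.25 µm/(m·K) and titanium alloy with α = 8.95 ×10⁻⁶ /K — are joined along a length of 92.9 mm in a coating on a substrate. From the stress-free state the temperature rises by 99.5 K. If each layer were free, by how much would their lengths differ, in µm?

Δα = |3.25 − 8.95|×10⁻⁶/K = 5.70×10⁻⁶/K.
ΔL_mismatch = Δα·L·ΔT = 5.70×10⁻⁶ × 92.9 mm × 99.5 K = 52.7 µm.

52.7 µm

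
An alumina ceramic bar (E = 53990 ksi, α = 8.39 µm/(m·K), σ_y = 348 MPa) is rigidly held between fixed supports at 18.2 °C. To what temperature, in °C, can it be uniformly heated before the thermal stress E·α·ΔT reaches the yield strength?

E = 53990 ksi = 372.2 GPa.
E·α·ΔT = 348.0 MPa ⇒ ΔT = 348.0 / (372.2×10³ × 8.39×10⁻⁶) = 111.4 K.
T = 18.2 + 111.4 = 129.6 °C.

130 °C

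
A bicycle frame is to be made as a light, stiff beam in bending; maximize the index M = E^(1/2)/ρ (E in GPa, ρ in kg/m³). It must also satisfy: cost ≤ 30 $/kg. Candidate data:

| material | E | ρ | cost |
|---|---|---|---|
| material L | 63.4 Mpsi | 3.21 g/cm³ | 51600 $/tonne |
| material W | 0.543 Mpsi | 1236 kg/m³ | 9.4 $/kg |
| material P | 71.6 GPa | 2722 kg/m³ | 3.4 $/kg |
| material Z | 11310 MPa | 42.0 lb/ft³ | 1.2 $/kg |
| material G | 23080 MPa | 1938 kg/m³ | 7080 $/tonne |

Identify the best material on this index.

material Z

Screen on constraints: cost ≤ 30 $/kg. Survivors: material W, material P, material Z, material G.
Convert each candidate to consistent units, then evaluate M:
  material W: E = 3.744 GPa, ρ = 1236 kg/m³
  material P: E = 71.60 GPa, ρ = 2722 kg/m³
  material Z: E = 11.31 GPa, ρ = 672.8 kg/m³
  material G: E = 23.08 GPa, ρ = 1938 kg/m³
  material Z: M = 5.00×10⁻³
  material P: M = 3.11×10⁻³
  material G: M = 2.48×10⁻³
  material W: M = 1.57×10⁻³
The maximum is for material Z.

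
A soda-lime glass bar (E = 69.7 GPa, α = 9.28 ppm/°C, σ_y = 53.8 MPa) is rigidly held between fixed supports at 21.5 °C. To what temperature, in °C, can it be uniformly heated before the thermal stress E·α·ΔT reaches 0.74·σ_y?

83.1 °C

E·α·ΔT = 39.81 MPa ⇒ ΔT = 39.81 / (69.70×10³ × 9.28×10⁻⁶) = 61.55 K.
T = 21.5 + 61.55 = 83.05 °C.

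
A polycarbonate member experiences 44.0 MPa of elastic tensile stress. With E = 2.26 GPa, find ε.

ε = σ/E = 44.0 / 2260 = 0.0195.

0.0195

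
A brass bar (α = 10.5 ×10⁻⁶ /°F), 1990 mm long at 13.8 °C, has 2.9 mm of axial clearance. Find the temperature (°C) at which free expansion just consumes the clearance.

90.9 °C

α = 10.5×10⁻⁶/°F × 9/5 = 18.9×10⁻⁶/K.
α·L₀·ΔT = 2.9 mm ⇒ ΔT = 2.9 / (18.9×10⁻⁶ × 1990.0) = 77.11 K.
T = 13.8 + 77.11 = 90.91 °C.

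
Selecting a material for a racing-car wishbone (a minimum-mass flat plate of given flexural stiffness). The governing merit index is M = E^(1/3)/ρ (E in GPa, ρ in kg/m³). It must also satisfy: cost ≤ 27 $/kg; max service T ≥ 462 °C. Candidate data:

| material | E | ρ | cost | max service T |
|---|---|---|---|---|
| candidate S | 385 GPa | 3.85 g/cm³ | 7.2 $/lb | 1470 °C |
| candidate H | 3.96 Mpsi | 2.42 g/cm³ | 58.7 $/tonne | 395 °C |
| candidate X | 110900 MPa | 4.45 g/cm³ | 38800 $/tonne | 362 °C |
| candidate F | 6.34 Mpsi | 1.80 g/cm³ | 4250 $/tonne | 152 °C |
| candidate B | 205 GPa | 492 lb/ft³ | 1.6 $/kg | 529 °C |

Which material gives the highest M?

candidate S

Screen on constraints: cost ≤ 27 $/kg; max service T ≥ 462 °C. Survivors: candidate S, candidate B.
Putting every candidate on a common basis:
  candidate S: E = 385.0 GPa, ρ = 3850 kg/m³
  candidate B: E = 205.0 GPa, ρ = 7881 kg/m³
  candidate S: M = 1.89×10⁻³
  candidate B: M = 0.748×10⁻³
Candidate S has the largest M.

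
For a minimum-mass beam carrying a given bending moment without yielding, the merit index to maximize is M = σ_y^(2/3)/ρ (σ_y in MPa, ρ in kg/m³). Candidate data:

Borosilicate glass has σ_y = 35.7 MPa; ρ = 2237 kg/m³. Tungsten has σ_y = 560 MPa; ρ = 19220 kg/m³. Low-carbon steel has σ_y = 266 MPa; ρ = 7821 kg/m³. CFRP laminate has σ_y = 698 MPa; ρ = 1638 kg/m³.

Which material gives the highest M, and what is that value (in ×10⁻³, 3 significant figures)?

CFRP laminate, M = 48.0×10⁻³

Computing M directly (units already consistent):
  CFRP laminate: M = 48.0×10⁻³
  low-carbon steel: M = 5.29×10⁻³
  borosilicate glass: M = 4.85×10⁻³
  tungsten: M = 3.53×10⁻³
The maximum is for CFRP laminate.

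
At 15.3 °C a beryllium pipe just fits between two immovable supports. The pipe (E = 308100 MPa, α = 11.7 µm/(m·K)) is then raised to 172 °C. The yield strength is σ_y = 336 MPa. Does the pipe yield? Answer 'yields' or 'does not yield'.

E = 308100 MPa = 308.1 GPa.
ΔT = 156.7 K. Constrained thermal stress σ = E·α·ΔT = 308.1×10³ MPa × 11.7×10⁻⁶ × 156.7 = 565 MPa (compressive).
Compare to σ_y = 336 MPa: σ ≥ σ_y, so it yields.

yields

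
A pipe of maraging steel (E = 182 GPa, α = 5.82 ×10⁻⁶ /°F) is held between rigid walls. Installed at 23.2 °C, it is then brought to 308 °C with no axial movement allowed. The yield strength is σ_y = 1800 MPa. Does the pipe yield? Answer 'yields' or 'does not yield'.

α = 5.82×10⁻⁶/°F × 9/5 = 10.5×10⁻⁶/K.
ΔT = 284.8 K. Constrained thermal stress σ = E·α·ΔT = 182.0×10³ MPa × 10.5×10⁻⁶ × 284.8 = 543 MPa (compressive).
Compare to σ_y = 1800 MPa: σ < σ_y, so it does not yield.

does not yield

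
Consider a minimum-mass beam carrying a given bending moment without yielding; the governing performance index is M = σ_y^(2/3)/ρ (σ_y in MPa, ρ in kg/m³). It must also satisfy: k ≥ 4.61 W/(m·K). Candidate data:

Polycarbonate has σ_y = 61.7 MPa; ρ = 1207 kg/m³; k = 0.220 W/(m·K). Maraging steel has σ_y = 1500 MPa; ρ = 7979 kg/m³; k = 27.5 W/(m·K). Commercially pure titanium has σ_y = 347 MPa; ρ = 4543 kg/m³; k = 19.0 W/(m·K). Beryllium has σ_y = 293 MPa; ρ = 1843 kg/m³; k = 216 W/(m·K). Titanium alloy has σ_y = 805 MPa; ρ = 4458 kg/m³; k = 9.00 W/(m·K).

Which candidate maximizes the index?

beryllium

Screen on constraints: k ≥ 4.61 W/(m·K). Survivors: maraging steel, commercially pure titanium, beryllium, titanium alloy.
Computing M directly (units already consistent):
  beryllium: M = 23.9×10⁻³
  titanium alloy: M = 19.4×10⁻³
  maraging steel: M = 16.4×10⁻³
  commercially pure titanium: M = 10.9×10⁻³
The maximum is for beryllium.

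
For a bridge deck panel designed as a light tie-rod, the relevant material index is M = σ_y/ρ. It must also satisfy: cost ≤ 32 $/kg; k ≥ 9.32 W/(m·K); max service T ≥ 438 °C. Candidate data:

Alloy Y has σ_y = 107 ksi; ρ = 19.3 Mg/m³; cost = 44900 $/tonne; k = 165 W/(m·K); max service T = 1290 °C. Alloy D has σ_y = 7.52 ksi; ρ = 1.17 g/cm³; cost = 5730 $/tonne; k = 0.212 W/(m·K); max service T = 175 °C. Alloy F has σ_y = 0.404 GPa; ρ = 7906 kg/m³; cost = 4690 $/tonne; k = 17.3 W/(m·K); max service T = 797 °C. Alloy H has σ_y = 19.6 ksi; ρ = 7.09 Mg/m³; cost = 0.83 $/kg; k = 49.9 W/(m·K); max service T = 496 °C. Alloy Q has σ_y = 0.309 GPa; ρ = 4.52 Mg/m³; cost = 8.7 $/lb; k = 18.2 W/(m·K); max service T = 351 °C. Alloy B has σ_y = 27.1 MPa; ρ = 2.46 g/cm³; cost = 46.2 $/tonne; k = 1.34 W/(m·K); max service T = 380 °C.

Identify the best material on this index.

Screen on constraints: cost ≤ 32 $/kg; k ≥ 9.32 W/(m·K); max service T ≥ 438 °C. Survivors: alloy F, alloy H.
After converting to SI:
  alloy F: σ_y = 404.0 MPa, ρ = 7906 kg/m³
  alloy H: σ_y = 135.1 MPa, ρ = 7090 kg/m³
  alloy F: M = 51.1 kN·m/kg
  alloy H: M = 19.1 kN·m/kg
Alloy F has the largest M.

alloy F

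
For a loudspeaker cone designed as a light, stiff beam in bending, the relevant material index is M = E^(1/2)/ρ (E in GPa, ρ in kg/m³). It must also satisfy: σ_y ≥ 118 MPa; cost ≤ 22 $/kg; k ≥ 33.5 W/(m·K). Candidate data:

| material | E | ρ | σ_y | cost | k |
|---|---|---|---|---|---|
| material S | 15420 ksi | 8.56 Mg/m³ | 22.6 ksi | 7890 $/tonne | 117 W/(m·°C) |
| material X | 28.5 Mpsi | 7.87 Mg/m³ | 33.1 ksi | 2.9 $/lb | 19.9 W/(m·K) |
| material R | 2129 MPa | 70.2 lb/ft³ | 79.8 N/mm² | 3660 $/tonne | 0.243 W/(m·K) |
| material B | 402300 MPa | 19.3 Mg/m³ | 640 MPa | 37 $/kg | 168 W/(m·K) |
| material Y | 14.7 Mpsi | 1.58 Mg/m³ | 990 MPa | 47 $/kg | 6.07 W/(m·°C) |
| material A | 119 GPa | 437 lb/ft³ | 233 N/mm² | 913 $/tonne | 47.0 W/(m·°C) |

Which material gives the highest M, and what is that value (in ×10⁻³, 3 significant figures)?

Screen on constraints: σ_y ≥ 118 MPa; cost ≤ 22 $/kg; k ≥ 33.5 W/(m·K). Survivors: material S, material A.
In SI units:
  material S: E = 106.3 GPa, ρ = 8560 kg/m³
  material A: E = 119.0 GPa, ρ = 7000 kg/m³
  material A: M = 1.56×10⁻³
  material S: M = 1.20×10⁻³
The maximum is for material A.

material A, M = 1.56×10⁻³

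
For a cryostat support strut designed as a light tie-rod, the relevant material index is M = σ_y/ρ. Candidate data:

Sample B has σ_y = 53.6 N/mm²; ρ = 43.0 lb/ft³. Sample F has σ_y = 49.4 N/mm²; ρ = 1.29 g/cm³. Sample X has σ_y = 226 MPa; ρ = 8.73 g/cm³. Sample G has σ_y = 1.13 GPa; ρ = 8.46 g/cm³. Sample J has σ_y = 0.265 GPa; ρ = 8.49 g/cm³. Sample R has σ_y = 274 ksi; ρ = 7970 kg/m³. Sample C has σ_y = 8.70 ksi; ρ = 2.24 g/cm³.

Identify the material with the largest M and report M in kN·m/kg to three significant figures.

After converting to SI:
  sample B: σ_y = 53.60 MPa, ρ = 688.8 kg/m³
  sample F: σ_y = 49.40 MPa, ρ = 1290 kg/m³
  sample X: σ_y = 226.0 MPa, ρ = 8730 kg/m³
  sample G: σ_y = 1130 MPa, ρ = 8460 kg/m³
  sample J: σ_y = 265.0 MPa, ρ = 8490 kg/m³
  sample R: σ_y = 1889 MPa, ρ = 7970 kg/m³
  sample C: σ_y = 59.98 MPa, ρ = 2240 kg/m³
  sample R: M = 237 kN·m/kg
  sample G: M = 134 kN·m/kg
  sample B: M = 77.8 kN·m/kg
  sample F: M = 38.3 kN·m/kg
  sample J: M = 31.2 kN·m/kg
  sample C: M = 26.8 kN·m/kg
  sample X: M = 25.9 kN·m/kg
Sample R has the largest M.

sample R, M = 237 kN·m/kg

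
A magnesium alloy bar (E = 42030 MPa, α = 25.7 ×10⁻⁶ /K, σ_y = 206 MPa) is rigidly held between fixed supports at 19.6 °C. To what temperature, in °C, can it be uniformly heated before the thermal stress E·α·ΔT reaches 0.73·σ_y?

159 °C

E = 42030 MPa = 42.03 GPa.
E·α·ΔT = 150.4 MPa ⇒ ΔT = 150.4 / (42.03×10³ × 25.7×10⁻⁶) = 139.2 K.
T = 19.6 + 139.2 = 158.8 °C.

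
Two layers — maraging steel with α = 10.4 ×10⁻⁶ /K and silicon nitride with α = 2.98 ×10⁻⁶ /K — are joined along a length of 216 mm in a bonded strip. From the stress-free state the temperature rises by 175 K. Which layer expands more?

α(maraging steel) = 10.4×10⁻⁶/K vs α(silicon nitride) = 2.98×10⁻⁶/K.
Higher α expands more for the same ΔT: maraging steel.

maraging steel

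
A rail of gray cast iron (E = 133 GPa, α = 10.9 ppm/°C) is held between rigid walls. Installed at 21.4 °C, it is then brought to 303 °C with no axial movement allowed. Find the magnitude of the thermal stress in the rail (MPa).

408 MPa

ΔT = 281.6 K. Constrained thermal stress σ = E·α·ΔT = 133.0×10³ MPa × 10.9×10⁻⁶ × 281.6 = 408 MPa (compressive).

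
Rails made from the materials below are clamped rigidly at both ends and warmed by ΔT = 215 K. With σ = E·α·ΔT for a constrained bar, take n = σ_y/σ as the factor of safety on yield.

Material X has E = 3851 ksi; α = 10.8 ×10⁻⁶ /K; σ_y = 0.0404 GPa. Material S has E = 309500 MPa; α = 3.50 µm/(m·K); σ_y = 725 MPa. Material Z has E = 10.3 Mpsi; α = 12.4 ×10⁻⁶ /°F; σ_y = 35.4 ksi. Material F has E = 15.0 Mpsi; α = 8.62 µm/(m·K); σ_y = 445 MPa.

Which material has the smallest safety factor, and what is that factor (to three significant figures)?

Converting E to GPa, α to ×10⁻⁶/K, σ_y to MPa, then σ and n for each:
  material X: E = 26.55, α = 10.8, σ_y = 40.40 → σ = 61.7 MPa, n = 0.655
  material S: E = 309.5, α = 3.50, σ_y = 725.0 → σ = 233 MPa, n = 3.11
  material Z: E = 71.02, α = 22.3, σ_y = 244.1 → σ = 341 MPa, n = 0.716
  material F: E = 103.4, α = 8.62, σ_y = 445.0 → σ = 192 MPa, n = 2.32
The minimum is material X at n = 0.655.

material X, n = 0.655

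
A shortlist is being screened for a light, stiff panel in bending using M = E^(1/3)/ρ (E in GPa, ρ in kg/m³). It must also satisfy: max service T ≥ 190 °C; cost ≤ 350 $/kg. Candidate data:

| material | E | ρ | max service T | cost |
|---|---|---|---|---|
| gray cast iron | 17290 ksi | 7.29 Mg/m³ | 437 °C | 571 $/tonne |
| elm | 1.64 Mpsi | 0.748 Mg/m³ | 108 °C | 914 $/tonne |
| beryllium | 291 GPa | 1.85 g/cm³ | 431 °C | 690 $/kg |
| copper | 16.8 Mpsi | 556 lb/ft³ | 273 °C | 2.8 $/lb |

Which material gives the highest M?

gray cast iron

Screen on constraints: max service T ≥ 190 °C; cost ≤ 350 $/kg. Survivors: gray cast iron, copper.
Convert each candidate to consistent units, then evaluate M:
  gray cast iron: E = 119.2 GPa, ρ = 7290 kg/m³
  copper: E = 115.8 GPa, ρ = 8906 kg/m³
  gray cast iron: M = 0.675×10⁻³
  copper: M = 0.547×10⁻³
The maximum is for gray cast iron.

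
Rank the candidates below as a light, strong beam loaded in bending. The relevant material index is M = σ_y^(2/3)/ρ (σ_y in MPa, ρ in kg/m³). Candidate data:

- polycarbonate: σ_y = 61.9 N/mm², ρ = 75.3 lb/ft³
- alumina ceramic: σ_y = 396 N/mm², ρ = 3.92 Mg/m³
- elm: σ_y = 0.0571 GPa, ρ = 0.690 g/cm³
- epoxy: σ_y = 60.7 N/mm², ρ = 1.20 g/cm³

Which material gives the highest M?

After converting to SI:
  polycarbonate: σ_y = 61.90 MPa, ρ = 1206 kg/m³
  alumina ceramic: σ_y = 396.0 MPa, ρ = 3920 kg/m³
  elm: σ_y = 57.10 MPa, ρ = 690.0 kg/m³
  epoxy: σ_y = 60.70 MPa, ρ = 1200 kg/m³
  elm: M = 21.5×10⁻³
  alumina ceramic: M = 13.8×10⁻³
  polycarbonate: M = 13.0×10⁻³
  epoxy: M = 12.9×10⁻³
Elm has the largest M.

elm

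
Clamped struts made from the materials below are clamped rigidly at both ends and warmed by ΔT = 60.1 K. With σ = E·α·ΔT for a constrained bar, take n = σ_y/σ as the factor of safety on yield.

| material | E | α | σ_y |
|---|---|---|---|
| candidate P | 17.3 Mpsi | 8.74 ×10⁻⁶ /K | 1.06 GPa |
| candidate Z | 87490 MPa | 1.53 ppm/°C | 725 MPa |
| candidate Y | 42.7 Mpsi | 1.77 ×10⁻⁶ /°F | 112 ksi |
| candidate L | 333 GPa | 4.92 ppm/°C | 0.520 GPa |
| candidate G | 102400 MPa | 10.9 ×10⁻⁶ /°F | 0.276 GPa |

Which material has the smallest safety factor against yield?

With everything in SI (GPa, ×10⁻⁶/K, MPa):
  candidate P: E = 119.3, α = 8.74, σ_y = 1060 → σ = 62.7 MPa, n = 16.9
  candidate Z: E = 87.49, α = 1.53, σ_y = 725.0 → σ = 8.04 MPa, n = 90.1
  candidate Y: E = 294.4, α = 3.19, σ_y = 772.2 → σ = 56.4 MPa, n = 13.7
  candidate L: E = 333.0, α = 4.92, σ_y = 520.0 → σ = 98.5 MPa, n = 5.28
  candidate G: E = 102.4, α = 19.6, σ_y = 276.0 → σ = 121 MPa, n = 2.29
The minimum is candidate G at n = 2.29.

candidate G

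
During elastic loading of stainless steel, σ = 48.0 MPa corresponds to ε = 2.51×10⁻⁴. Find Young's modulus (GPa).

191 GPa

E = σ/ε = 48.0 MPa / 2.51×10⁻⁴ = 191200 MPa = 191 GPa.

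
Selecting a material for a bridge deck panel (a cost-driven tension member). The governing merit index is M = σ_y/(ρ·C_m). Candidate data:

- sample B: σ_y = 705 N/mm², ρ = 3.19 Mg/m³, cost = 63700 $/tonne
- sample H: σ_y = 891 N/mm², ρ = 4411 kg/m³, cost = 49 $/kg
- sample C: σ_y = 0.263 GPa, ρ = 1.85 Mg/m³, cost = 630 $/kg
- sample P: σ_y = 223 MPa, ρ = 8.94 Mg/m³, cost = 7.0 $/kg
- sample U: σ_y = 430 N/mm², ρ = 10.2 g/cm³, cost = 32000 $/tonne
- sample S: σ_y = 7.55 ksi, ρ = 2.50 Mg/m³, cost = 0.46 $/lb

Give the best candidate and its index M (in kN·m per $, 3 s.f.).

After converting to SI:
  sample B: σ_y = 705.0 MPa, ρ = 3190 kg/m³, cost = 63.70 $/kg
  sample H: σ_y = 891.0 MPa, ρ = 4411 kg/m³, cost = 49.00 $/kg
  sample C: σ_y = 263.0 MPa, ρ = 1850 kg/m³, cost = 630.0 $/kg
  sample P: σ_y = 223.0 MPa, ρ = 8940 kg/m³, cost = 7.000 $/kg
  sample U: σ_y = 430.0 MPa, ρ = 10200 kg/m³, cost = 32.00 $/kg
  sample S: σ_y = 52.06 MPa, ρ = 2500 kg/m³, cost = 1.014 $/kg
  sample S: M = 20.5 kN·m per $
  sample H: M = 4.12 kN·m per $
  sample P: M = 3.56 kN·m per $
  sample B: M = 3.47 kN·m per $
  sample U: M = 1.32 kN·m per $
  sample C: M = 0.226 kN·m per $
Sample S ranks first.

sample S, M = 20.5 kN·m per $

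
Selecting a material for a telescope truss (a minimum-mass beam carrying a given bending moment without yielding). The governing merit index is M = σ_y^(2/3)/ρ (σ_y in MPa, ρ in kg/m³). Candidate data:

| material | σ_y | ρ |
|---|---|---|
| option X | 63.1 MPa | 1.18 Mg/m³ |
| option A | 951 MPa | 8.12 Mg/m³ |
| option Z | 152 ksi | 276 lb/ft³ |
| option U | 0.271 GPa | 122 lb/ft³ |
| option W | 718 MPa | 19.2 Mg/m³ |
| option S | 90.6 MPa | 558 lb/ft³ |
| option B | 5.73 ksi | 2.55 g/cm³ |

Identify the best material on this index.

option Z

In SI units:
  option X: σ_y = 63.10 MPa, ρ = 1180 kg/m³
  option A: σ_y = 951.0 MPa, ρ = 8120 kg/m³
  option Z: σ_y = 1048 MPa, ρ = 4421 kg/m³
  option U: σ_y = 271.0 MPa, ρ = 1954 kg/m³
  option W: σ_y = 718.0 MPa, ρ = 19200 kg/m³
  option S: σ_y = 90.60 MPa, ρ = 8938 kg/m³
  option B: σ_y = 39.51 MPa, ρ = 2550 kg/m³
  option Z: M = 23.3×10⁻³
  option U: M = 21.4×10⁻³
  option X: M = 13.4×10⁻³
  option A: M = 11.9×10⁻³
  option B: M = 4.55×10⁻³
  option W: M = 4.18×10⁻³
  option S: M = 2.26×10⁻³
Highest index: option Z.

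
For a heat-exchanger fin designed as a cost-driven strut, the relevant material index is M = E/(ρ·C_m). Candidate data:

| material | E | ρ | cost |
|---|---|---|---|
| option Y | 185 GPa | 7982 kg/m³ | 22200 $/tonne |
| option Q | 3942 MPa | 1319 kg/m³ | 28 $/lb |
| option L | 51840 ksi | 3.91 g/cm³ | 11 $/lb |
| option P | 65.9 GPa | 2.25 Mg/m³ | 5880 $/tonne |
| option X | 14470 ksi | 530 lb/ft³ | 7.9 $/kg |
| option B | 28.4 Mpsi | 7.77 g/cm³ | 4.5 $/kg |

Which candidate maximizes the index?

option B

After converting to SI:
  option Y: E = 185.0 GPa, ρ = 7982 kg/m³, cost = 22.20 $/kg
  option Q: E = 3.942 GPa, ρ = 1319 kg/m³, cost = 61.73 $/kg
  option L: E = 357.4 GPa, ρ = 3910 kg/m³, cost = 24.25 $/kg
  option P: E = 65.90 GPa, ρ = 2250 kg/m³, cost = 5.880 $/kg
  option X: E = 99.77 GPa, ρ = 8490 kg/m³, cost = 7.900 $/kg
  option B: E = 195.8 GPa, ρ = 7770 kg/m³, cost = 4.500 $/kg
  option B: M = 5.60 MN·m per $
  option P: M = 4.98 MN·m per $
  option L: M = 3.77 MN·m per $
  option X: M = 1.49 MN·m per $
  option Y: M = 1.04 MN·m per $
  option Q: M = 0.0484 MN·m per $
The maximum is for option B.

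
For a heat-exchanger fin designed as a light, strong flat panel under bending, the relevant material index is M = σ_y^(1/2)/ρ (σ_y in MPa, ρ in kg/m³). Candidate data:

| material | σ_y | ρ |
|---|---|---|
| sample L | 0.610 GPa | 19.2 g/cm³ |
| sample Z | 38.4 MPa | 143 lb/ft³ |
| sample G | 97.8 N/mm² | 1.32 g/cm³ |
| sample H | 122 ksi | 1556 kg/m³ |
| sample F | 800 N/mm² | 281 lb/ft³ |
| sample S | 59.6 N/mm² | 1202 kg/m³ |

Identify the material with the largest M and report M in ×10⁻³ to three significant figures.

After converting to SI:
  sample L: σ_y = 610.0 MPa, ρ = 19200 kg/m³
  sample Z: σ_y = 38.40 MPa, ρ = 2291 kg/m³
  sample G: σ_y = 97.80 MPa, ρ = 1320 kg/m³
  sample H: σ_y = 841.2 MPa, ρ = 1556 kg/m³
  sample F: σ_y = 800.0 MPa, ρ = 4501 kg/m³
  sample S: σ_y = 59.60 MPa, ρ = 1202 kg/m³
  sample H: M = 18.6×10⁻³
  sample G: M = 7.49×10⁻³
  sample S: M = 6.42×10⁻³
  sample F: M = 6.28×10⁻³
  sample Z: M = 2.71×10⁻³
  sample L: M = 1.29×10⁻³
Sample H has the largest M.

sample H, M = 18.6×10⁻³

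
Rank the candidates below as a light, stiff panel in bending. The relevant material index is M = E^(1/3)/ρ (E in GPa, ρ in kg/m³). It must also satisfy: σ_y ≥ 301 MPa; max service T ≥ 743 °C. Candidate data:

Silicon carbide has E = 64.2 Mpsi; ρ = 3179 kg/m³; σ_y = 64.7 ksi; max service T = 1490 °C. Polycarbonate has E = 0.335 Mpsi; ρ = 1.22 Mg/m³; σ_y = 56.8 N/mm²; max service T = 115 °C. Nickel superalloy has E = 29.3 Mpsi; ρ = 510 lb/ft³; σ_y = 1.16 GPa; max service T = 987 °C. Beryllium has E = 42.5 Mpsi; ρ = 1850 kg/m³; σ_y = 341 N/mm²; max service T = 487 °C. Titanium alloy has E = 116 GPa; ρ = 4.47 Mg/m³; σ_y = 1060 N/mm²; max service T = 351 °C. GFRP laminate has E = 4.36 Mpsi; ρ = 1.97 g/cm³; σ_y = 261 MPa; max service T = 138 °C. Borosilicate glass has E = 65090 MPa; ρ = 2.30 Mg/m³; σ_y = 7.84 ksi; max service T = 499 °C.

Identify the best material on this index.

Screen on constraints: σ_y ≥ 301 MPa; max service T ≥ 743 °C. Survivors: silicon carbide, nickel superalloy.
Convert each candidate to consistent units, then evaluate M:
  silicon carbide: E = 442.6 GPa, ρ = 3179 kg/m³
  nickel superalloy: E = 202.0 GPa, ρ = 8169 kg/m³
  silicon carbide: M = 2.40×10⁻³
  nickel superalloy: M = 0.718×10⁻³
The maximum is for silicon carbide.

silicon carbide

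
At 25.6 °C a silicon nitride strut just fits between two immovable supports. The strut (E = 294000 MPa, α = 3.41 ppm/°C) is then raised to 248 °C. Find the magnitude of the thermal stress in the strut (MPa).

E = 294000 MPa = 294.0 GPa.
ΔT = 222.4 K. Constrained thermal stress σ = E·α·ΔT = 294.0×10³ MPa × 3.41×10⁻⁶ × 222.4 = 223 MPa (compressive).

223 MPa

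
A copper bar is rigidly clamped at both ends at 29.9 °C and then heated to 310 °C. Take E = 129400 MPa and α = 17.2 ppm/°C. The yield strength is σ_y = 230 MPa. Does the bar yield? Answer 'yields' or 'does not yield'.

yields

E = 129400 MPa = 129.4 GPa.
ΔT = 280.1 K. Constrained thermal stress σ = E·α·ΔT = 129.4×10³ MPa × 17.2×10⁻⁶ × 280.1 = 623 MPa (compressive).
Compare to σ_y = 230 MPa: σ ≥ σ_y, so it yields.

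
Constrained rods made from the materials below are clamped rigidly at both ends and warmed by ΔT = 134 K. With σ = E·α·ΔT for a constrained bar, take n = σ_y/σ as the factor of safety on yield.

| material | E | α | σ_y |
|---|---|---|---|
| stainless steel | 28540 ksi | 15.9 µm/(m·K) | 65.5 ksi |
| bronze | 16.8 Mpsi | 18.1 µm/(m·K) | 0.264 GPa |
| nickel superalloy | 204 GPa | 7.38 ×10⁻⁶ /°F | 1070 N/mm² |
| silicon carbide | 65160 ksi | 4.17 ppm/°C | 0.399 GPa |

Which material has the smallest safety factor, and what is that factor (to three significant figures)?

With everything in SI (GPa, ×10⁻⁶/K, MPa):
  stainless steel: E = 196.8, α = 15.9, σ_y = 451.6 → σ = 419 MPa, n = 1.08
  bronze: E = 115.8, α = 18.1, σ_y = 264.0 → σ = 281 MPa, n = 0.940
  nickel superalloy: E = 204.0, α = 13.3, σ_y = 1070 → σ = 363 MPa, n = 2.95
  silicon carbide: E = 449.3, α = 4.17, σ_y = 399.0 → σ = 251 MPa, n = 1.59
Bronze has the lowest safety factor, n = 0.940.

bronze, n = 0.940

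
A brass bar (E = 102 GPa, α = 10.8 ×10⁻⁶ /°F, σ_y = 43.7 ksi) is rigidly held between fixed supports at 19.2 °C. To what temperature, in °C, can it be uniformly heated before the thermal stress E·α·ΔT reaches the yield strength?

171 °C

α = 10.8×10⁻⁶/°F × 9/5 = 19.4×10⁻⁶/K.
σ_y = 43.7 ksi = 301.3 MPa.
E·α·ΔT = 301.3 MPa ⇒ ΔT = 301.3 / (102.0×10³ × 19.4×10⁻⁶) = 152.0 K.
T = 19.2 + 152.0 = 171.2 °C.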